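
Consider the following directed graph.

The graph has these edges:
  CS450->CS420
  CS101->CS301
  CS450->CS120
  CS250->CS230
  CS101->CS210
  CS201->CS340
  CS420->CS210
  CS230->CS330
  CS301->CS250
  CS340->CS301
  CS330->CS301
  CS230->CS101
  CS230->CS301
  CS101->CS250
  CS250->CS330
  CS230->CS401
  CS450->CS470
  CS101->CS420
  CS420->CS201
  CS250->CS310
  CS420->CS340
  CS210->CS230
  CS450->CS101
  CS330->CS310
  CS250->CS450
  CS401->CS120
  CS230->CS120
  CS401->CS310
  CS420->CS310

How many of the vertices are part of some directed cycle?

10

A vertex is on a directed cycle iff it belongs to a strongly connected component of size ≥ 2 (or has a self-loop).
The vertices on cycles are {CS101, CS201, CS210, CS230, CS250, CS301, CS330, CS340, CS420, CS450} — 10 in total.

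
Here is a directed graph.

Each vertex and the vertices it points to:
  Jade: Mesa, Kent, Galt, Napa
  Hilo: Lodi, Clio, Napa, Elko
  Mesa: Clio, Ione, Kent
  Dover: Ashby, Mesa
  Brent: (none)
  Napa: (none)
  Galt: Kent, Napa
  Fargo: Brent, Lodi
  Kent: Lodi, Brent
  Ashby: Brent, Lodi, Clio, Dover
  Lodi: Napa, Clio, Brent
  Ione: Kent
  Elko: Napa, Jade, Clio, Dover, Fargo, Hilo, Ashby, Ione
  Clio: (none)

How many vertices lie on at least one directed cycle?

A vertex is on a directed cycle iff it belongs to a strongly connected component of size ≥ 2 (or has a self-loop).
The vertices on cycles are {Elko, Hilo, Ashby, Dover} — 4 in total.

4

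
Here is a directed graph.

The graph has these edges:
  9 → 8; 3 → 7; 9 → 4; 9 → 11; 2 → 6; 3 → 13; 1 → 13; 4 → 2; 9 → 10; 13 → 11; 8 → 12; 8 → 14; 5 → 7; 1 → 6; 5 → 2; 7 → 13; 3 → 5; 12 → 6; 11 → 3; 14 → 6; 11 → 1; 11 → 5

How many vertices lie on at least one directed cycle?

A vertex is on a directed cycle iff it belongs to a strongly connected component of size ≥ 2 (or has a self-loop).
The vertices on cycles are {1, 3, 5, 7, 11, 13} — 6 in total.

6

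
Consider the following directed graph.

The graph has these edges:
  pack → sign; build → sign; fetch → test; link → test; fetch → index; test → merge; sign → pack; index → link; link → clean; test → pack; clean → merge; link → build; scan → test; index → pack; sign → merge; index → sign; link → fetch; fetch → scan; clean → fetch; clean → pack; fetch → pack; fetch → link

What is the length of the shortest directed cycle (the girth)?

For each vertex v, BFS finds the shortest path from v back to v.
The shortest such closed walk is link → fetch → link, length 2.

2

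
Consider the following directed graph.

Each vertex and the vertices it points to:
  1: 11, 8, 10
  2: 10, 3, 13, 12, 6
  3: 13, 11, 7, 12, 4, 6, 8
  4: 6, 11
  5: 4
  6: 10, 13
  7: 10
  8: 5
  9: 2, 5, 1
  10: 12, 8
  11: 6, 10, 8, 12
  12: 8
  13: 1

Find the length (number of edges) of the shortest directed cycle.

For each vertex v, BFS finds the shortest path from v back to v.
The shortest such closed walk is 5 → 4 → 11 → 8 → 5, length 4.

4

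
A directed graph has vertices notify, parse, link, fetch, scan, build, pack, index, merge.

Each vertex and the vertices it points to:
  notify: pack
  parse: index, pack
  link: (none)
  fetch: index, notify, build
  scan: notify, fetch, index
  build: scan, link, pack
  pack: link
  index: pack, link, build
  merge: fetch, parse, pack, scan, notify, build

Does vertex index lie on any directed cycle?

index is on a cycle iff index can reach itself via ≥1 edge.
index → build → scan → index — yes.

Yes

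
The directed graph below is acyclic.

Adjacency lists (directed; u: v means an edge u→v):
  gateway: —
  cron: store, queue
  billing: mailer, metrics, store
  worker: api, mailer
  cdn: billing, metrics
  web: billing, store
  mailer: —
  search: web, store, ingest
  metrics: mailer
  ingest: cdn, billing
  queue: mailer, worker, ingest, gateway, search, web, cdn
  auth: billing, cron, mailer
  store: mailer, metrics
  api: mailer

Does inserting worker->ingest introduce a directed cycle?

No

Adding worker→ingest creates a cycle iff ingest can already reach worker.
Explore from ingest: no path reaches worker. The graph stays acyclic.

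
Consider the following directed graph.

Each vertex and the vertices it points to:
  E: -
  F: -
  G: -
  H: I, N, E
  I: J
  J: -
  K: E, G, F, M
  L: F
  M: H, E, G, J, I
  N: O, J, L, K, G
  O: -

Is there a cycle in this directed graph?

Yes

DFS with white/gray/black marking, starting from L:
L gray
  F gray
  F black
L black
E gray
E black
G gray
G black
H gray
  I gray
    J gray
    J black
  I black
  N gray
    O gray
    O black
    N→J: J black — skip
    N→L: L black — skip
    K gray
      K→E: E black — skip
      K→G: G black — skip
      K→F: F black — skip
      M gray
        M→H: H is gray → back edge
Back edge found, so a cycle exists: H → N → K → M → H.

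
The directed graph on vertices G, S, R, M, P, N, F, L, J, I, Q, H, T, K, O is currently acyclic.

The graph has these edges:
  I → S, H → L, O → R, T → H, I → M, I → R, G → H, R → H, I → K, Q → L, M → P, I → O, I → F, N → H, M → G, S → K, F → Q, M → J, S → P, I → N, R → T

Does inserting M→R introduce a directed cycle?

No

Adding M→R creates a cycle iff R can already reach M.
Explore from R: no path reaches M. The graph stays acyclic.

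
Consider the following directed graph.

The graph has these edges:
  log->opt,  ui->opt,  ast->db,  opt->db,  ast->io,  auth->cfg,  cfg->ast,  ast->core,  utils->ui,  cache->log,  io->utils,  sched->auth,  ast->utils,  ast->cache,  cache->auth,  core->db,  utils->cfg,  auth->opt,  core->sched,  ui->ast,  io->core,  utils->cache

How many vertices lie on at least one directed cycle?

A vertex is on a directed cycle iff it belongs to a strongly connected component of size ≥ 2 (or has a self-loop).
The vertices on cycles are {io, ui, ast, cfg, auth, core, cache, sched, utils} — 9 in total.

9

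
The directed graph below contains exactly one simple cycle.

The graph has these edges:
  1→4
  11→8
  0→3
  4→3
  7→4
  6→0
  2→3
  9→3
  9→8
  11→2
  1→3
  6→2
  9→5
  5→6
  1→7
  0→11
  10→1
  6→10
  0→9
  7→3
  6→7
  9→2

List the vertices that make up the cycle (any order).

0, 5, 6, 9

DFS with gray/black marking from 6:
6 gray
  7 gray
    3 gray
    3 black
    4 gray
      4→3: 3 black — skip
    4 black
  7 black
  10 gray
    1 gray
      1→4: 4 black — skip
      1→3: 3 black — skip
      1→7: 7 black — skip
    1 black
  10 black
  2 gray
    2→3: 3 black — skip
  2 black
  0 gray
    0→3: 3 black — skip
    11 gray
      8 gray
      8 black
      11→2: 2 black — skip
    11 black
    9 gray
      9→8: 8 black — skip
      5 gray
        5→6: 6 is gray → back edge
Back edge closes the cycle 6 → 0 → 9 → 5 → 6; its vertices are {0, 5, 6, 9}.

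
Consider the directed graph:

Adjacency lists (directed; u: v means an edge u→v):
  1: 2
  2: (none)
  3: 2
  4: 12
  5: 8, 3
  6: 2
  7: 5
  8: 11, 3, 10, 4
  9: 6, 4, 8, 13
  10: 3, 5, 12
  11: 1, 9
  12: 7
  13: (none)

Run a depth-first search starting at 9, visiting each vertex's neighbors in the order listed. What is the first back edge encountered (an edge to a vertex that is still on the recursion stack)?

11->9

DFS from 9 (visiting each vertex's neighbors in the order listed); mark gray on enter, black on exit:
9 gray
  6 gray
    2 gray
    2 black
  6 black
  4 gray
    12 gray
      7 gray
        5 gray
          8 gray
            11 gray
              1 gray
                1→2: 2 black — skip
              1 black
              11→9: 9 is gray → back edge
First back edge: 11 → 9.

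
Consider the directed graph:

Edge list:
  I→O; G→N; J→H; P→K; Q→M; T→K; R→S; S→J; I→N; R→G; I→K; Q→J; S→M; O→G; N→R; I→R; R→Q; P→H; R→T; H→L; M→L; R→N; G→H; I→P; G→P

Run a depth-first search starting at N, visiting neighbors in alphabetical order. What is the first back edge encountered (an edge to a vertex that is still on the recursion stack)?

G->N

DFS from N (visiting neighbors in alphabetical order); mark gray on enter, black on exit:
N gray
  R gray
    G gray
      H gray
        L gray
        L black
      H black
      G→N: N is gray → back edge
First back edge: G → N.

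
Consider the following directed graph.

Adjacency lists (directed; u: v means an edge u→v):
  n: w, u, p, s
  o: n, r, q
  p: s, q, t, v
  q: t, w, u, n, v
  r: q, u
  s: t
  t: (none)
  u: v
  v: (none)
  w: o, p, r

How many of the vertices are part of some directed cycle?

6

A vertex is on a directed cycle iff it belongs to a strongly connected component of size ≥ 2 (or has a self-loop).
The vertices on cycles are {n, o, p, q, r, w} — 6 in total.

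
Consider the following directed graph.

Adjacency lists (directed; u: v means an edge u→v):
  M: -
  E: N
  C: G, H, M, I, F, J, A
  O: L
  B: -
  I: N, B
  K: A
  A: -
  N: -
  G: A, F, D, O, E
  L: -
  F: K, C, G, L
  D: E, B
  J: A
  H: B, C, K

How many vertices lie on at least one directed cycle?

4

A vertex is on a directed cycle iff it belongs to a strongly connected component of size ≥ 2 (or has a self-loop).
The vertices on cycles are {C, F, G, H} — 4 in total.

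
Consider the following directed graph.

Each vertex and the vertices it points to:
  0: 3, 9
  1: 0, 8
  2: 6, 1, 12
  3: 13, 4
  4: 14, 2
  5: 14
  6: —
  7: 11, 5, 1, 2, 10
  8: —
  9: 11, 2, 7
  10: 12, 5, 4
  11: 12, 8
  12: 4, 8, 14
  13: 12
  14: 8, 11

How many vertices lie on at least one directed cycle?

A vertex is on a directed cycle iff it belongs to a strongly connected component of size ≥ 2 (or has a self-loop).
The vertices on cycles are {0, 1, 2, 3, 4, 5, 7, 9, 10, 11, 12, 13, 14} — 13 in total.

13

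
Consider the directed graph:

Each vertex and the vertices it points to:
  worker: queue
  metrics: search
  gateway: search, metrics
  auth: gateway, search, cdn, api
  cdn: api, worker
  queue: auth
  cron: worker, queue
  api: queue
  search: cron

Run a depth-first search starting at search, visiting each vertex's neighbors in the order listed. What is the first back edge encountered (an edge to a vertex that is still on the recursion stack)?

gateway→search

DFS from search (visiting each vertex's neighbors in the order listed); mark gray on enter, black on exit:
search gray
  cron gray
    worker gray
      queue gray
        auth gray
          gateway gray
            gateway→search: search is gray → back edge
First back edge: gateway → search.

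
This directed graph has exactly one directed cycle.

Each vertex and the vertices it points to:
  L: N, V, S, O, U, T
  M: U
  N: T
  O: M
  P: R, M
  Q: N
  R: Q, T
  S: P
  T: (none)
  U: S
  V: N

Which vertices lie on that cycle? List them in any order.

DFS with gray/black marking from U:
U gray
  S gray
    P gray
      R gray
        Q gray
          N gray
            T gray
            T black
          N black
        Q black
        R→T: T black — skip
      R black
      M gray
        M→U: U is gray → back edge
Back edge closes the cycle U → S → P → M → U; its vertices are {M, P, S, U}.

M, P, S, U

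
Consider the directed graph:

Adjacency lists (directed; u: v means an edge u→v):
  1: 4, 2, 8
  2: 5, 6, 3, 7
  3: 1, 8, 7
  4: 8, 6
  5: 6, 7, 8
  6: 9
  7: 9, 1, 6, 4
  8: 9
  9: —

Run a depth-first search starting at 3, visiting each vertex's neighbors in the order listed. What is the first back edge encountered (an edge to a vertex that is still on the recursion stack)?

DFS from 3 (visiting each vertex's neighbors in the order listed); mark gray on enter, black on exit:
3 gray
  1 gray
    4 gray
      8 gray
        9 gray
        9 black
      8 black
      6 gray
        6→9: 9 black — skip
      6 black
    4 black
    2 gray
      5 gray
        5→6: 6 black — skip
        7 gray
          7→9: 9 black — skip
          7→1: 1 is gray → back edge
First back edge: 7 → 1.

7->1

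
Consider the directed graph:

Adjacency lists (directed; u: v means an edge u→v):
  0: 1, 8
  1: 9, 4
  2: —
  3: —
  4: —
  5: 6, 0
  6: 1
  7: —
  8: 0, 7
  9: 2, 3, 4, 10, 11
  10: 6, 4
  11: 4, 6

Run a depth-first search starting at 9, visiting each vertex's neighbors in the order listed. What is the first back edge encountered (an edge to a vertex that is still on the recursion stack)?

1→9

DFS from 9 (visiting each vertex's neighbors in the order listed); mark gray on enter, black on exit:
9 gray
  2 gray
  2 black
  3 gray
  3 black
  4 gray
  4 black
  10 gray
    6 gray
      1 gray
        1→9: 9 is gray → back edge
First back edge: 1 → 9.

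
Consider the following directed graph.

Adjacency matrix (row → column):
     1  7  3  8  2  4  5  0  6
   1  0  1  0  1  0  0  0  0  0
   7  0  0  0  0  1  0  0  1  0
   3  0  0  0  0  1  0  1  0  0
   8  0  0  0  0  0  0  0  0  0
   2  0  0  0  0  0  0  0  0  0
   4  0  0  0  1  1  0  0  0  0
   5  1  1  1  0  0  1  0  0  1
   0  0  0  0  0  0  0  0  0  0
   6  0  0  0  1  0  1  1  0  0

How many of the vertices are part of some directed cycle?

A vertex is on a directed cycle iff it belongs to a strongly connected component of size ≥ 2 (or has a self-loop).
The vertices on cycles are {3, 5, 6} — 3 in total.

3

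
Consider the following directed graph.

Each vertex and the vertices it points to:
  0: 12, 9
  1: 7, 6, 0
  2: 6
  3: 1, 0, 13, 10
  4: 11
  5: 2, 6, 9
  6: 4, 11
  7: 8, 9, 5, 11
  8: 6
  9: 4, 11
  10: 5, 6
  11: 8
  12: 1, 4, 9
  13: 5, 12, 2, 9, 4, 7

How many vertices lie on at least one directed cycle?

A vertex is on a directed cycle iff it belongs to a strongly connected component of size ≥ 2 (or has a self-loop).
The vertices on cycles are {0, 1, 4, 6, 8, 11, 12} — 7 in total.

7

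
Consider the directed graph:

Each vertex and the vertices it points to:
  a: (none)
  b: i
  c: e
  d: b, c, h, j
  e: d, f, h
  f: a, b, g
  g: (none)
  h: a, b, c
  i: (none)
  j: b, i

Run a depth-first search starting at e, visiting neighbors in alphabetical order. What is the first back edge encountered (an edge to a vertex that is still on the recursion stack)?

DFS from e (visiting neighbors in alphabetical order); mark gray on enter, black on exit:
e gray
  d gray
    b gray
      i gray
      i black
    b black
    c gray
      c→e: e is gray → back edge
First back edge: c → e.

c->e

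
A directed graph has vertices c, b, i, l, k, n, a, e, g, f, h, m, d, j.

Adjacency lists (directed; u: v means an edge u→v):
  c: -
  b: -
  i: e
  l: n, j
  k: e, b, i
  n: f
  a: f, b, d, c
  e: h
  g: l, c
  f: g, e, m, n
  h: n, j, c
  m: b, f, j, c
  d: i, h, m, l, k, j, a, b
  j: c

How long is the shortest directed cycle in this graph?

For each vertex v, BFS finds the shortest path from v back to v.
The shortest such closed walk is d → a → d, length 2.

2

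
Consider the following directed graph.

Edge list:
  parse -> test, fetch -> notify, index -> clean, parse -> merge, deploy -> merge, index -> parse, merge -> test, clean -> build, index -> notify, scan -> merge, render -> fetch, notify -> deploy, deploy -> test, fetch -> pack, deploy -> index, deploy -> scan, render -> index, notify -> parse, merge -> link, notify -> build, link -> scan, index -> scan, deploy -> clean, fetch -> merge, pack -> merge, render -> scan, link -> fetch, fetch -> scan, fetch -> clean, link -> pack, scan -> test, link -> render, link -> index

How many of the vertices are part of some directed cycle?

10

A vertex is on a directed cycle iff it belongs to a strongly connected component of size ≥ 2 (or has a self-loop).
The vertices on cycles are {link, pack, scan, fetch, index, merge, parse, deploy, notify, render} — 10 in total.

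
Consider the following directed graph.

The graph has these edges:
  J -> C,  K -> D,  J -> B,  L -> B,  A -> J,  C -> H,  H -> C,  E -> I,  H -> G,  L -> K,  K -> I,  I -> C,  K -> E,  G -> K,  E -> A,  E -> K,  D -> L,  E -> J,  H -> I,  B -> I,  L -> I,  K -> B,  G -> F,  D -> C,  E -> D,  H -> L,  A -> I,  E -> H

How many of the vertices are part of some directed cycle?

11

A vertex is on a directed cycle iff it belongs to a strongly connected component of size ≥ 2 (or has a self-loop).
The vertices on cycles are {A, B, C, D, E, G, H, I, J, K, L} — 11 in total.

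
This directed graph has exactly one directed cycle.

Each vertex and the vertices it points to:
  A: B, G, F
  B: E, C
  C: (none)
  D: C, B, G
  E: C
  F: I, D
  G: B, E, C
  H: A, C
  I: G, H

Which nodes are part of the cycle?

DFS with gray/black marking from F:
F gray
  I gray
    G gray
      B gray
        E gray
          C gray
          C black
        E black
        B→C: C black — skip
      B black
      G→E: E black — skip
      G→C: C black — skip
    G black
    H gray
      A gray
        A→B: B black — skip
        A→G: G black — skip
        A→F: F is gray → back edge
Back edge closes the cycle F → I → H → A → F; its vertices are {A, F, H, I}.

A, F, H, I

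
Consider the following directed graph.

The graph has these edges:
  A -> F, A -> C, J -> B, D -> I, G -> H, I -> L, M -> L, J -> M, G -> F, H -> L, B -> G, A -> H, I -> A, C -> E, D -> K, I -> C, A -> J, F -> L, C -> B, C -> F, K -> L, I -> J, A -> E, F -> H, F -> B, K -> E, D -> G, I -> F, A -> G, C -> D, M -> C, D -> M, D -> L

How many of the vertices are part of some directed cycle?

A vertex is on a directed cycle iff it belongs to a strongly connected component of size ≥ 2 (or has a self-loop).
The vertices on cycles are {A, B, C, D, F, G, I, J, M} — 9 in total.

9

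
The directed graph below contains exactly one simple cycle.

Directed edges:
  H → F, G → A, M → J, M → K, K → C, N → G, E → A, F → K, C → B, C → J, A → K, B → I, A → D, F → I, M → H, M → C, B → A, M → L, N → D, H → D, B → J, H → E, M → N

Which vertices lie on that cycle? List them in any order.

A, B, C, K

DFS with gray/black marking from C:
C gray
  B gray
    I gray
    I black
    J gray
    J black
    A gray
      D gray
      D black
      K gray
        K→C: C is gray → back edge
Back edge closes the cycle C → B → A → K → C; its vertices are {A, B, C, K}.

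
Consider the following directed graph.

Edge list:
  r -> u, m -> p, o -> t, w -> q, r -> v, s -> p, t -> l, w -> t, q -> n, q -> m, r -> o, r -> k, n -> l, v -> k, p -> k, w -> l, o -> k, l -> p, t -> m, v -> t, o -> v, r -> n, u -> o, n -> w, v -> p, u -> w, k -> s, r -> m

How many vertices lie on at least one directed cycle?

6

A vertex is on a directed cycle iff it belongs to a strongly connected component of size ≥ 2 (or has a self-loop).
The vertices on cycles are {k, n, p, q, s, w} — 6 in total.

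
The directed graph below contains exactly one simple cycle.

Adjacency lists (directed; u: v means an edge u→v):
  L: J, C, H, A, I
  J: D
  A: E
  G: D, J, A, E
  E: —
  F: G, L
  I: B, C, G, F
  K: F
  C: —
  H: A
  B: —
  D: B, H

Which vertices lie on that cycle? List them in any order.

F, I, L

DFS with gray/black marking from F:
F gray
  G gray
    D gray
      B gray
      B black
      H gray
        A gray
          E gray
          E black
        A black
      H black
    D black
    J gray
      J→D: D black — skip
    J black
    G→A: A black — skip
    G→E: E black — skip
  G black
  L gray
    L→J: J black — skip
    C gray
    C black
    L→H: H black — skip
    L→A: A black — skip
    I gray
      I→B: B black — skip
      I→C: C black — skip
      I→G: G black — skip
      I→F: F is gray → back edge
Back edge closes the cycle F → L → I → F; its vertices are {F, I, L}.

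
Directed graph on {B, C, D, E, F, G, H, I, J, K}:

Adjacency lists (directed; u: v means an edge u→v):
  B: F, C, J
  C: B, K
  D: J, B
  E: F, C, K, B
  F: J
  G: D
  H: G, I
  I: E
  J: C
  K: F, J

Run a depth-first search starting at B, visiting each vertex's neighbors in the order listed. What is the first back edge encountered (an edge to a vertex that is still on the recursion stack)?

C→B

DFS from B (visiting each vertex's neighbors in the order listed); mark gray on enter, black on exit:
B gray
  F gray
    J gray
      C gray
        C→B: B is gray → back edge
First back edge: C → B.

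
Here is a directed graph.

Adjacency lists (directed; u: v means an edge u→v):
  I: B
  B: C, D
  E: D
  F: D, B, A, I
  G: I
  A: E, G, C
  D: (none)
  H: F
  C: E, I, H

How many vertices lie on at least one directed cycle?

7

A vertex is on a directed cycle iff it belongs to a strongly connected component of size ≥ 2 (or has a self-loop).
The vertices on cycles are {A, B, C, F, G, H, I} — 7 in total.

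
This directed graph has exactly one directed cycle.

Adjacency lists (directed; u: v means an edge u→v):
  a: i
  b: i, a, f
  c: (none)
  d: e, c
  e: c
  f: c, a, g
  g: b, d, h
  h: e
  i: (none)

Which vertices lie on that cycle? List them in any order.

DFS with gray/black marking from b:
b gray
  i gray
  i black
  a gray
    a→i: i black — skip
  a black
  f gray
    c gray
    c black
    f→a: a black — skip
    g gray
      g→b: b is gray → back edge
Back edge closes the cycle b → f → g → b; its vertices are {b, f, g}.

b, f, g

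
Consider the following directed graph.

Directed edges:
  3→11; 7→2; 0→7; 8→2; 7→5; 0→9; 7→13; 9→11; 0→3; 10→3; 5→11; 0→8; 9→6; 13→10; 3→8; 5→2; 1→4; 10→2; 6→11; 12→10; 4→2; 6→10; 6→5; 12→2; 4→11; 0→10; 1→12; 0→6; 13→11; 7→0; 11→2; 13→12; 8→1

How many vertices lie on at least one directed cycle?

A vertex is on a directed cycle iff it belongs to a strongly connected component of size ≥ 2 (or has a self-loop).
The vertices on cycles are {0, 1, 3, 7, 8, 10, 12} — 7 in total.

7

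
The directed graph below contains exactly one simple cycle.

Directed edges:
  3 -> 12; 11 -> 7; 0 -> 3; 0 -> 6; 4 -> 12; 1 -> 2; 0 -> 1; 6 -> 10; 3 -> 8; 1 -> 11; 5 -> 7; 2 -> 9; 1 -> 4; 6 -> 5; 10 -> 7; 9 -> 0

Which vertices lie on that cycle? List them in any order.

DFS with gray/black marking from 0:
0 gray
  3 gray
    12 gray
    12 black
    8 gray
    8 black
  3 black
  6 gray
    10 gray
      7 gray
      7 black
    10 black
    5 gray
      5→7: 7 black — skip
    5 black
  6 black
  1 gray
    2 gray
      9 gray
        9→0: 0 is gray → back edge
Back edge closes the cycle 0 → 1 → 2 → 9 → 0; its vertices are {0, 1, 2, 9}.

0, 1, 2, 9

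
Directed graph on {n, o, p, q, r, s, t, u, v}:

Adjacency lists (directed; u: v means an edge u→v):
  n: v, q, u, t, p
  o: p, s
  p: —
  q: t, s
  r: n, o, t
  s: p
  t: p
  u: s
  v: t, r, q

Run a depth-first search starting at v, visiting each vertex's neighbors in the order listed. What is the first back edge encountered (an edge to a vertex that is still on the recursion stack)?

n->v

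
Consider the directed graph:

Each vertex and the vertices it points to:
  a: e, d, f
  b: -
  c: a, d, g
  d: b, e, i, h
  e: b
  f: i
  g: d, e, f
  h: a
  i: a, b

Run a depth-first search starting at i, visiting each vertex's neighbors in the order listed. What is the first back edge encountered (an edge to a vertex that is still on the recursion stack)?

DFS from i (visiting each vertex's neighbors in the order listed); mark gray on enter, black on exit:
i gray
  a gray
    e gray
      b gray
      b black
    e black
    d gray
      d→b: b black — skip
      d→e: e black — skip
      d→i: i is gray → back edge
First back edge: d → i.

d→i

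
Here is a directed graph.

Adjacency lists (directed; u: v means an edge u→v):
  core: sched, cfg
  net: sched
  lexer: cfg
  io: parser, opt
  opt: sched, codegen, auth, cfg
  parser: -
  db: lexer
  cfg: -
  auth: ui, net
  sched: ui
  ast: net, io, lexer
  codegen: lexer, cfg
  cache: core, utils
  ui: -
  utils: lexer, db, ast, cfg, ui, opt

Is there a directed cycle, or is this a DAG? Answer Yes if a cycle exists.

No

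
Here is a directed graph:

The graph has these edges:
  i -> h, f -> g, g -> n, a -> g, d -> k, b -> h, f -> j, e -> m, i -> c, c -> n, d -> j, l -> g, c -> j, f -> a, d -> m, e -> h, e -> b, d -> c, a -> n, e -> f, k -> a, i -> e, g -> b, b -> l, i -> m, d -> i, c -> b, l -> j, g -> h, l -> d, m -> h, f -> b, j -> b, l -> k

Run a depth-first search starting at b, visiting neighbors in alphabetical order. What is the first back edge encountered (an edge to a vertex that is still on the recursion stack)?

c->b

DFS from b (visiting neighbors in alphabetical order); mark gray on enter, black on exit:
b gray
  h gray
  h black
  l gray
    d gray
      c gray
        c→b: b is gray → back edge
First back edge: c → b.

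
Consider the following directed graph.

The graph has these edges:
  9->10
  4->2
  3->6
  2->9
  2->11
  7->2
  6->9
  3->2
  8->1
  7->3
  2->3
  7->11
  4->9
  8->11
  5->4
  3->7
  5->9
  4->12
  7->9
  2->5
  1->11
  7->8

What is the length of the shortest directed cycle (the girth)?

For each vertex v, BFS finds the shortest path from v back to v.
The shortest such closed walk is 2 → 3 → 2, length 2.

2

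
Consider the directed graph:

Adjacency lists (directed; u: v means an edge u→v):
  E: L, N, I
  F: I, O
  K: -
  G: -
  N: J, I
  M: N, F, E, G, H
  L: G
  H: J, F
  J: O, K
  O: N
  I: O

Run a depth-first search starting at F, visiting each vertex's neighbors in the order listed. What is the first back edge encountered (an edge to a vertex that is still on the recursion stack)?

DFS from F (visiting each vertex's neighbors in the order listed); mark gray on enter, black on exit:
F gray
  I gray
    O gray
      N gray
        J gray
          J→O: O is gray → back edge
First back edge: J → O.

J→O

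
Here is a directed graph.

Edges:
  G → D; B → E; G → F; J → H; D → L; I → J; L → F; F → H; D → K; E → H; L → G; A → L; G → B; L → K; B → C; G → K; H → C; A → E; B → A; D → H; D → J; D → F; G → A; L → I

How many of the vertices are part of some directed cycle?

A vertex is on a directed cycle iff it belongs to a strongly connected component of size ≥ 2 (or has a self-loop).
The vertices on cycles are {A, B, D, G, L} — 5 in total.

5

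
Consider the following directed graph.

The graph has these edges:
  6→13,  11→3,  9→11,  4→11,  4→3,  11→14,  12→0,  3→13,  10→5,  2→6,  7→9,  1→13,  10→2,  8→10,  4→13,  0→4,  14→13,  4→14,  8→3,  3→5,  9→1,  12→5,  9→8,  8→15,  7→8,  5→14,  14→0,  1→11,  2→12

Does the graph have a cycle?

Yes

DFS with white/gray/black marking, starting from 8:
8 gray
  15 gray
  15 black
  10 gray
    5 gray
      14 gray
        13 gray
        13 black
        0 gray
          4 gray
            3 gray
              3→13: 13 black — skip
              3→5: 5 is gray → back edge
Back edge found, so a cycle exists: 5 → 14 → 0 → 4 → 3 → 5.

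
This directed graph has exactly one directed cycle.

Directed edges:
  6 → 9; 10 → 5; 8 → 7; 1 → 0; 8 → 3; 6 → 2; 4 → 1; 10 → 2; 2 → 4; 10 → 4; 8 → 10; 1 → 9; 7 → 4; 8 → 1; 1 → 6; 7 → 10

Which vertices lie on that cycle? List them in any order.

DFS with gray/black marking from 1:
1 gray
  9 gray
  9 black
  0 gray
  0 black
  6 gray
    6→9: 9 black — skip
    2 gray
      4 gray
        4→1: 1 is gray → back edge
Back edge closes the cycle 1 → 6 → 2 → 4 → 1; its vertices are {1, 2, 4, 6}.

1, 2, 4, 6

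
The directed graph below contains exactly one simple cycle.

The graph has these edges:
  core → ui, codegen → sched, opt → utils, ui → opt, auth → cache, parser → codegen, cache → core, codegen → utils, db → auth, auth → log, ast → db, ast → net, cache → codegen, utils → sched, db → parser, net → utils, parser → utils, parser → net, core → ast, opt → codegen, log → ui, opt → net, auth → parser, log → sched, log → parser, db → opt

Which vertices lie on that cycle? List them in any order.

DFS with gray/black marking from auth:
auth gray
  parser gray
    codegen gray
      sched gray
      sched black
      utils gray
        utils→sched: sched black — skip
      utils black
    codegen black
    net gray
      net→utils: utils black — skip
    net black
    parser→utils: utils black — skip
  parser black
  cache gray
    cache→codegen: codegen black — skip
    core gray
      ast gray
        ast→net: net black — skip
        db gray
          db→auth: auth is gray → back edge
Back edge closes the cycle auth → cache → core → ast → db → auth; its vertices are {db, ast, auth, core, cache}.

db, ast, auth, core, cache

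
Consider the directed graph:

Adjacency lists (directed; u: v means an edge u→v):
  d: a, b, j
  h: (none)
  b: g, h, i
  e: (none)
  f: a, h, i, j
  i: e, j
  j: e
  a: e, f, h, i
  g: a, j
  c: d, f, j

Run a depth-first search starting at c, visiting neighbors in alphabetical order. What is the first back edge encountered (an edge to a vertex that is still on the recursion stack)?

f->a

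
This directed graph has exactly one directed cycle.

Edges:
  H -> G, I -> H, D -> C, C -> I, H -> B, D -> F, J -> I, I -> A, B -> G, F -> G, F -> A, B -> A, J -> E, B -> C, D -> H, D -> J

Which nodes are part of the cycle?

B, C, H, I

DFS with gray/black marking from H:
H gray
  G gray
  G black
  B gray
    C gray
      I gray
        A gray
        A black
        I→H: H is gray → back edge
Back edge closes the cycle H → B → C → I → H; its vertices are {B, C, H, I}.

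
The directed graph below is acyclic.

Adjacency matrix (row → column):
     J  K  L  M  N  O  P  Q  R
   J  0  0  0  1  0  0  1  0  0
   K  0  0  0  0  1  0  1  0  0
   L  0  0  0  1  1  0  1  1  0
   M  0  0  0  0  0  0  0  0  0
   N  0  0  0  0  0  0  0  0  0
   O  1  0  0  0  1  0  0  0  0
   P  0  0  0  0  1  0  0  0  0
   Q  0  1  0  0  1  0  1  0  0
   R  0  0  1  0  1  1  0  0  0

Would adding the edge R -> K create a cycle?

No

Adding R→K creates a cycle iff K can already reach R.
Explore from K: no path reaches R. The graph stays acyclic.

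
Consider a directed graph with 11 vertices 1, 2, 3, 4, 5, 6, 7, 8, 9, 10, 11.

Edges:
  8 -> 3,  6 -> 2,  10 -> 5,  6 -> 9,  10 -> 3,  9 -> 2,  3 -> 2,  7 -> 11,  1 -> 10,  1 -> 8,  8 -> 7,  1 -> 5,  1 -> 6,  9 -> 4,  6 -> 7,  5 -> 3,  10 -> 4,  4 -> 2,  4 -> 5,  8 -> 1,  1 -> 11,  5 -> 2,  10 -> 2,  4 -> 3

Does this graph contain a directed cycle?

DFS with white/gray/black marking, starting from 7:
7 gray
  11 gray
  11 black
7 black
1 gray
  10 gray
    3 gray
      2 gray
      2 black
    3 black
    10→2: 2 black — skip
    4 gray
      5 gray
        5→2: 2 black — skip
        5→3: 3 black — skip
      5 black
      4→3: 3 black — skip
      4→2: 2 black — skip
    4 black
    10→5: 5 black — skip
  10 black
  1→5: 5 black — skip
  8 gray
    8→7: 7 black — skip
    8→1: 1 is gray → back edge
Back edge found, so a cycle exists: 1 → 8 → 1.

Yes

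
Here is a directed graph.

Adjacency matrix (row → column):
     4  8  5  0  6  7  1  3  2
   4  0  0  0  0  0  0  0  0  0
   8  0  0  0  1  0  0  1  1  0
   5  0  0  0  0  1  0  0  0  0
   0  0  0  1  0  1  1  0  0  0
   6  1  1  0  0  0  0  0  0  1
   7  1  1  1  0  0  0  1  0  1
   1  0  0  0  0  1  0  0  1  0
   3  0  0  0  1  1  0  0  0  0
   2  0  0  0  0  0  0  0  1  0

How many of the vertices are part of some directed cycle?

A vertex is on a directed cycle iff it belongs to a strongly connected component of size ≥ 2 (or has a self-loop).
The vertices on cycles are {0, 1, 2, 3, 5, 6, 7, 8} — 8 in total.

8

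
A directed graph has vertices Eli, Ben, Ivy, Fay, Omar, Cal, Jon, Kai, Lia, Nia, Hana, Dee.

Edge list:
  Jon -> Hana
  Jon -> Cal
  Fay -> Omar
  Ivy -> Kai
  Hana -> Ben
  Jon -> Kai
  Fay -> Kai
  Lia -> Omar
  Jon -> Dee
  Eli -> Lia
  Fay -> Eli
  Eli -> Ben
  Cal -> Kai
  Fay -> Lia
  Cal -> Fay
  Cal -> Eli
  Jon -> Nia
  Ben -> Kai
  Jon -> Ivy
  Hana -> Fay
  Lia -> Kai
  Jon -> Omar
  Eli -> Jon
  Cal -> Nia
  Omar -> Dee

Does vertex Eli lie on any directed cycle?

Eli is on a cycle iff Eli can reach itself via ≥1 edge.
Eli → Jon → Cal → Eli — yes.

Yes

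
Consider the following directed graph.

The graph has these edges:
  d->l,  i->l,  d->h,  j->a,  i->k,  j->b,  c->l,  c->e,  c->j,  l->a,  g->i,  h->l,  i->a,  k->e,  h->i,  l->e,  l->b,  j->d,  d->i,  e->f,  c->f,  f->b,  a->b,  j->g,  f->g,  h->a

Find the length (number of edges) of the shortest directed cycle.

5

For each vertex v, BFS finds the shortest path from v back to v.
The shortest such closed walk is f → g → i → k → e → f, length 5.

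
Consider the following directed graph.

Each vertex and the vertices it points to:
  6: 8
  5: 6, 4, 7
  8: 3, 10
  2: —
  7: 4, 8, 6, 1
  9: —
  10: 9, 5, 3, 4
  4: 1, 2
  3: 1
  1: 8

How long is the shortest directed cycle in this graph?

For each vertex v, BFS finds the shortest path from v back to v.
The shortest such closed walk is 3 → 1 → 8 → 3, length 3.

3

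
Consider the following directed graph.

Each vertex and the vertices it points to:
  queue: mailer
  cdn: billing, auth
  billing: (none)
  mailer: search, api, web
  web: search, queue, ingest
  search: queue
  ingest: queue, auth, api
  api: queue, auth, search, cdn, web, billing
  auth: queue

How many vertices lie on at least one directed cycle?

8

A vertex is on a directed cycle iff it belongs to a strongly connected component of size ≥ 2 (or has a self-loop).
The vertices on cycles are {api, cdn, web, auth, queue, ingest, mailer, search} — 8 in total.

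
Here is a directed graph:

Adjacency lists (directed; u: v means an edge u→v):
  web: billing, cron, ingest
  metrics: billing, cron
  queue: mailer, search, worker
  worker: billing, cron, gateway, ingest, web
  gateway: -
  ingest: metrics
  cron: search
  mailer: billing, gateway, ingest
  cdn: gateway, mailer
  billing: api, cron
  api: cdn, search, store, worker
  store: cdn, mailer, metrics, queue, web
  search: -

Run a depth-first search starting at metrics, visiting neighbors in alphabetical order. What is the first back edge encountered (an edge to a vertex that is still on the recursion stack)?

mailer→billing

DFS from metrics (visiting neighbors in alphabetical order); mark gray on enter, black on exit:
metrics gray
  billing gray
    api gray
      cdn gray
        gateway gray
        gateway black
        mailer gray
          mailer→billing: billing is gray → back edge
First back edge: mailer → billing.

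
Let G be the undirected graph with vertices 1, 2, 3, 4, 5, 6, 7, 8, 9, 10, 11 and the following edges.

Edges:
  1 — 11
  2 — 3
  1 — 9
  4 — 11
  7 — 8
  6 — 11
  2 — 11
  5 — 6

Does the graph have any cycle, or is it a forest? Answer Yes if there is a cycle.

No

DFS, tracking each vertex's parent; an edge to a visited non-parent vertex closes a cycle.
Start from 4:
visit 4 (parent –)
  visit 11 (parent 4)
    11–4: parent, skip
    visit 6 (parent 11)
      6–11: parent, skip
      visit 5 (parent 6)
        5–6: parent, skip
    visit 1 (parent 11)
      visit 9 (parent 1)
        9–1: parent, skip
      1–11: parent, skip
    visit 2 (parent 11)
      visit 3 (parent 2)
        3–2: parent, skip
      2–11: parent, skip
visit 7 (parent –)
  visit 8 (parent 7)
    8–7: parent, skip
visit 10 (parent –)
No non-parent visited neighbor found — the graph is a forest.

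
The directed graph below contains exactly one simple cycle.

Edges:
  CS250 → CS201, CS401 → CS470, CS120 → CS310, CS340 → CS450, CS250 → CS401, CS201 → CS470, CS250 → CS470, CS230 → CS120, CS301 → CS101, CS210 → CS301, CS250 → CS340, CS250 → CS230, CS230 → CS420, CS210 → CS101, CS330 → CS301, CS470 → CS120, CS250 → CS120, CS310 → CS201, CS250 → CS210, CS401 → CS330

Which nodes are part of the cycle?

DFS with gray/black marking from CS470:
CS470 gray
  CS120 gray
    CS310 gray
      CS201 gray
        CS201→CS470: CS470 is gray → back edge
Back edge closes the cycle CS470 → CS120 → CS310 → CS201 → CS470; its vertices are {CS120, CS201, CS310, CS470}.

CS120, CS201, CS310, CS470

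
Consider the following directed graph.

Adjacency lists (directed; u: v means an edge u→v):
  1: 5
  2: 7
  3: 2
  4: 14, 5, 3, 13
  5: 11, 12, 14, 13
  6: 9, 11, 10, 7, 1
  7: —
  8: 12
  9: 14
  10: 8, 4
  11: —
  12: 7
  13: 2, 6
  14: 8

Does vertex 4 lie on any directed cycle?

4 is on a cycle iff 4 can reach itself via ≥1 edge.
4 → 13 → 6 → 10 → 4 — yes.

Yes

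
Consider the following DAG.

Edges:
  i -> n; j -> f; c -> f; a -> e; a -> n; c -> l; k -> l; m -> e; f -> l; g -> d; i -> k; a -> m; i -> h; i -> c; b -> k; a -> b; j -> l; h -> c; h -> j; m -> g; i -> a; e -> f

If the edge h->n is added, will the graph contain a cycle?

No

Adding h→n creates a cycle iff n can already reach h.
Explore from n: no path reaches h. The graph stays acyclic.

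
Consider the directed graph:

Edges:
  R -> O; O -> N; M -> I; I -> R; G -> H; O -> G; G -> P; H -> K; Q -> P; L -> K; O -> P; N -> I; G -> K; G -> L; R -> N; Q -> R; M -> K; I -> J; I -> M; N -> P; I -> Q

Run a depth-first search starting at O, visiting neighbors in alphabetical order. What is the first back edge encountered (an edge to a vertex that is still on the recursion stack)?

M->I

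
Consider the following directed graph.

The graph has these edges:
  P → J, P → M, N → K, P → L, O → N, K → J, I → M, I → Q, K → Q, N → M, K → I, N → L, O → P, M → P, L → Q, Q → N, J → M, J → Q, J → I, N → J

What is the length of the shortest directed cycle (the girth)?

2

For each vertex v, BFS finds the shortest path from v back to v.
The shortest such closed walk is P → M → P, length 2.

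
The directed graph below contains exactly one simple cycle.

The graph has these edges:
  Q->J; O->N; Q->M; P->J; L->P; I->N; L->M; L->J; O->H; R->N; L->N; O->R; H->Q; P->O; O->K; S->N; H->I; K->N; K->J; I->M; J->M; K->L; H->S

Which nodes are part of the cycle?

K, L, O, P

DFS with gray/black marking from O:
O gray
  H gray
    Q gray
      M gray
      M black
      J gray
        J→M: M black — skip
      J black
    Q black
    S gray
      N gray
      N black
    S black
    I gray
      I→M: M black — skip
      I→N: N black — skip
    I black
  H black
  K gray
    K→N: N black — skip
    K→J: J black — skip
    L gray
      P gray
        P→J: J black — skip
        P→O: O is gray → back edge
Back edge closes the cycle O → K → L → P → O; its vertices are {K, L, O, P}.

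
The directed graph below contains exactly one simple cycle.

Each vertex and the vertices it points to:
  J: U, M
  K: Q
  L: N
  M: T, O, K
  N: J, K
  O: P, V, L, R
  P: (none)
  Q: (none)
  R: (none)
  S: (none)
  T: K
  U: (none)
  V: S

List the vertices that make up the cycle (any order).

J, L, M, N, O

DFS with gray/black marking from J:
J gray
  U gray
  U black
  M gray
    T gray
      K gray
        Q gray
        Q black
      K black
    T black
    O gray
      P gray
      P black
      V gray
        S gray
        S black
      V black
      L gray
        N gray
          N→J: J is gray → back edge
Back edge closes the cycle J → M → O → L → N → J; its vertices are {J, L, M, N, O}.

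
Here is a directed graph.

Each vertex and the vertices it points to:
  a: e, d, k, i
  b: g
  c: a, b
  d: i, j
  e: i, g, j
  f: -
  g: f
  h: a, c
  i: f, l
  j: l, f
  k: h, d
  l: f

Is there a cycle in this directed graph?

DFS with white/gray/black marking, starting from d:
d gray
  i gray
    f gray
    f black
    l gray
      l→f: f black — skip
    l black
  i black
  j gray
    j→l: l black — skip
    j→f: f black — skip
  j black
d black
a gray
  e gray
    e→i: i black — skip
    g gray
      g→f: f black — skip
    g black
    e→j: j black — skip
  e black
  a→d: d black — skip
  k gray
    h gray
      h→a: a is gray → back edge
Back edge found, so a cycle exists: a → k → h → a.

Yes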